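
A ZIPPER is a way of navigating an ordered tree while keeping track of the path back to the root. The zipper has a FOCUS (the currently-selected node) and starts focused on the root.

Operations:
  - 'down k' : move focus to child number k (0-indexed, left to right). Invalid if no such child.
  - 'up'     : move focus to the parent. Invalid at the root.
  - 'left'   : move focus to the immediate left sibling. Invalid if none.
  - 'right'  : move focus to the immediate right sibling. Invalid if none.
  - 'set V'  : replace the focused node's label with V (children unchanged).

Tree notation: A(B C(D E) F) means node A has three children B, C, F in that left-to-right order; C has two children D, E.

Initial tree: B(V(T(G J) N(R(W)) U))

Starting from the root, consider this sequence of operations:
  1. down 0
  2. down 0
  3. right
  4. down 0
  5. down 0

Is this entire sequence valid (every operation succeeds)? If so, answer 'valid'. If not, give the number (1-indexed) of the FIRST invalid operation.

Answer: valid

Derivation:
Step 1 (down 0): focus=V path=0 depth=1 children=['T', 'N', 'U'] left=[] right=[] parent=B
Step 2 (down 0): focus=T path=0/0 depth=2 children=['G', 'J'] left=[] right=['N', 'U'] parent=V
Step 3 (right): focus=N path=0/1 depth=2 children=['R'] left=['T'] right=['U'] parent=V
Step 4 (down 0): focus=R path=0/1/0 depth=3 children=['W'] left=[] right=[] parent=N
Step 5 (down 0): focus=W path=0/1/0/0 depth=4 children=[] left=[] right=[] parent=R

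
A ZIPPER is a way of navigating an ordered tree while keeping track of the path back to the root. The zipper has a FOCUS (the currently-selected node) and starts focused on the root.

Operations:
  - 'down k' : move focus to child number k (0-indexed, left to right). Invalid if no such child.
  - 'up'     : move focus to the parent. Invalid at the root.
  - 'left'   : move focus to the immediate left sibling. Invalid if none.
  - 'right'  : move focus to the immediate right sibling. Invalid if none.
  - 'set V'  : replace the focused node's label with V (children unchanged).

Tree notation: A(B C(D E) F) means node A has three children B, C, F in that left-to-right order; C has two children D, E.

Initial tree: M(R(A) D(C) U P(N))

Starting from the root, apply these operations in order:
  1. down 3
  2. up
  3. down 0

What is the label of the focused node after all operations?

Step 1 (down 3): focus=P path=3 depth=1 children=['N'] left=['R', 'D', 'U'] right=[] parent=M
Step 2 (up): focus=M path=root depth=0 children=['R', 'D', 'U', 'P'] (at root)
Step 3 (down 0): focus=R path=0 depth=1 children=['A'] left=[] right=['D', 'U', 'P'] parent=M

Answer: R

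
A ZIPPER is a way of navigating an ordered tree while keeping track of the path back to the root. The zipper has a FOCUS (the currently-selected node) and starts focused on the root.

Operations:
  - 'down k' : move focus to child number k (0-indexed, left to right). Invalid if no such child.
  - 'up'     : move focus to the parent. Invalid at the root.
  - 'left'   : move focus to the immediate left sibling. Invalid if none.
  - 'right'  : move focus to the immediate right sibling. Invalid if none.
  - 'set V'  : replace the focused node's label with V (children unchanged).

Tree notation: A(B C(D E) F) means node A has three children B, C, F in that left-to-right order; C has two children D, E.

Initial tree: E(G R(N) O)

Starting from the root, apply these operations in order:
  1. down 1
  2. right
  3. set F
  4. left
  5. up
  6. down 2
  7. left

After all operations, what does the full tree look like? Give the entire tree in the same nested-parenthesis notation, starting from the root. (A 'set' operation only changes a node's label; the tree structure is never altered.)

Step 1 (down 1): focus=R path=1 depth=1 children=['N'] left=['G'] right=['O'] parent=E
Step 2 (right): focus=O path=2 depth=1 children=[] left=['G', 'R'] right=[] parent=E
Step 3 (set F): focus=F path=2 depth=1 children=[] left=['G', 'R'] right=[] parent=E
Step 4 (left): focus=R path=1 depth=1 children=['N'] left=['G'] right=['F'] parent=E
Step 5 (up): focus=E path=root depth=0 children=['G', 'R', 'F'] (at root)
Step 6 (down 2): focus=F path=2 depth=1 children=[] left=['G', 'R'] right=[] parent=E
Step 7 (left): focus=R path=1 depth=1 children=['N'] left=['G'] right=['F'] parent=E

Answer: E(G R(N) F)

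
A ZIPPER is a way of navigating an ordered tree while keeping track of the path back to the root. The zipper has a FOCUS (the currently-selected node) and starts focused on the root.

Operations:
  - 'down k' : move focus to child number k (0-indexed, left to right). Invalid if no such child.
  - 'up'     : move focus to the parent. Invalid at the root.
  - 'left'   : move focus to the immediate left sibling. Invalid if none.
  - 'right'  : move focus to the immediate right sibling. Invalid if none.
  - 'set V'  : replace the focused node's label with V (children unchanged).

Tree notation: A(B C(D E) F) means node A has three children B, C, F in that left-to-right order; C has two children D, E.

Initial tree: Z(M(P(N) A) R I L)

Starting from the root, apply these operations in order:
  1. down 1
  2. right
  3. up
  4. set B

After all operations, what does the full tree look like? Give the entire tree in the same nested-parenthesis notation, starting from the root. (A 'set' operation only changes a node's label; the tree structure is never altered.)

Answer: B(M(P(N) A) R I L)

Derivation:
Step 1 (down 1): focus=R path=1 depth=1 children=[] left=['M'] right=['I', 'L'] parent=Z
Step 2 (right): focus=I path=2 depth=1 children=[] left=['M', 'R'] right=['L'] parent=Z
Step 3 (up): focus=Z path=root depth=0 children=['M', 'R', 'I', 'L'] (at root)
Step 4 (set B): focus=B path=root depth=0 children=['M', 'R', 'I', 'L'] (at root)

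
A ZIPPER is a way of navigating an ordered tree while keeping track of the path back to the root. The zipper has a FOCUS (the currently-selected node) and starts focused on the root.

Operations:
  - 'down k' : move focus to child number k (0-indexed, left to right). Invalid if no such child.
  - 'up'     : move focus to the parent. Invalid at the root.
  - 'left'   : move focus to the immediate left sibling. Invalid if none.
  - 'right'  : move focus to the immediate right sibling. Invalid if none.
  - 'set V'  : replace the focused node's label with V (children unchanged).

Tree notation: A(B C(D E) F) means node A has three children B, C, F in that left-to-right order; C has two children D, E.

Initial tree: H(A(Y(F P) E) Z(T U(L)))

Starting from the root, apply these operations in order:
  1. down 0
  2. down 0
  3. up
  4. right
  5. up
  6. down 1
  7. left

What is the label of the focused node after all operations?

Step 1 (down 0): focus=A path=0 depth=1 children=['Y', 'E'] left=[] right=['Z'] parent=H
Step 2 (down 0): focus=Y path=0/0 depth=2 children=['F', 'P'] left=[] right=['E'] parent=A
Step 3 (up): focus=A path=0 depth=1 children=['Y', 'E'] left=[] right=['Z'] parent=H
Step 4 (right): focus=Z path=1 depth=1 children=['T', 'U'] left=['A'] right=[] parent=H
Step 5 (up): focus=H path=root depth=0 children=['A', 'Z'] (at root)
Step 6 (down 1): focus=Z path=1 depth=1 children=['T', 'U'] left=['A'] right=[] parent=H
Step 7 (left): focus=A path=0 depth=1 children=['Y', 'E'] left=[] right=['Z'] parent=H

Answer: A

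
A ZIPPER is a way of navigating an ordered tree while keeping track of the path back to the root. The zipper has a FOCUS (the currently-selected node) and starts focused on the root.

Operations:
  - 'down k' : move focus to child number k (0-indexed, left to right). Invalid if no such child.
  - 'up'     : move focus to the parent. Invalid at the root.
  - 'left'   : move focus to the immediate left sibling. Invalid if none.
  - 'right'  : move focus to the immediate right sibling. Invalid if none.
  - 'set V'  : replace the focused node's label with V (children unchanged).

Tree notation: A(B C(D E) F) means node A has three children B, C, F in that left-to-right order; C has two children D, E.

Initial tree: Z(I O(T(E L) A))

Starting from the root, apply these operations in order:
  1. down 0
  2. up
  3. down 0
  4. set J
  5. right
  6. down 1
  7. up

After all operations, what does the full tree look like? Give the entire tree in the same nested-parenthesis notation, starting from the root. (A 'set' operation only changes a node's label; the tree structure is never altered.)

Answer: Z(J O(T(E L) A))

Derivation:
Step 1 (down 0): focus=I path=0 depth=1 children=[] left=[] right=['O'] parent=Z
Step 2 (up): focus=Z path=root depth=0 children=['I', 'O'] (at root)
Step 3 (down 0): focus=I path=0 depth=1 children=[] left=[] right=['O'] parent=Z
Step 4 (set J): focus=J path=0 depth=1 children=[] left=[] right=['O'] parent=Z
Step 5 (right): focus=O path=1 depth=1 children=['T', 'A'] left=['J'] right=[] parent=Z
Step 6 (down 1): focus=A path=1/1 depth=2 children=[] left=['T'] right=[] parent=O
Step 7 (up): focus=O path=1 depth=1 children=['T', 'A'] left=['J'] right=[] parent=Z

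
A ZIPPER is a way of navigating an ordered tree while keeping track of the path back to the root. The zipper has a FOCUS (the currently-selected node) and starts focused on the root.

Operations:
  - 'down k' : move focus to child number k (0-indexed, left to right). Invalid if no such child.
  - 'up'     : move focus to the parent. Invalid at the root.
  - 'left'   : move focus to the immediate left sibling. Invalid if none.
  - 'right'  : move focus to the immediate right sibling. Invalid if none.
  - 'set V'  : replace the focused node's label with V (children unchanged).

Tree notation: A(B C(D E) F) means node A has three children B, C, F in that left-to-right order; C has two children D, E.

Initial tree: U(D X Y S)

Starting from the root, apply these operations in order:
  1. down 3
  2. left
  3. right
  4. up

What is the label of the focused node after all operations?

Step 1 (down 3): focus=S path=3 depth=1 children=[] left=['D', 'X', 'Y'] right=[] parent=U
Step 2 (left): focus=Y path=2 depth=1 children=[] left=['D', 'X'] right=['S'] parent=U
Step 3 (right): focus=S path=3 depth=1 children=[] left=['D', 'X', 'Y'] right=[] parent=U
Step 4 (up): focus=U path=root depth=0 children=['D', 'X', 'Y', 'S'] (at root)

Answer: U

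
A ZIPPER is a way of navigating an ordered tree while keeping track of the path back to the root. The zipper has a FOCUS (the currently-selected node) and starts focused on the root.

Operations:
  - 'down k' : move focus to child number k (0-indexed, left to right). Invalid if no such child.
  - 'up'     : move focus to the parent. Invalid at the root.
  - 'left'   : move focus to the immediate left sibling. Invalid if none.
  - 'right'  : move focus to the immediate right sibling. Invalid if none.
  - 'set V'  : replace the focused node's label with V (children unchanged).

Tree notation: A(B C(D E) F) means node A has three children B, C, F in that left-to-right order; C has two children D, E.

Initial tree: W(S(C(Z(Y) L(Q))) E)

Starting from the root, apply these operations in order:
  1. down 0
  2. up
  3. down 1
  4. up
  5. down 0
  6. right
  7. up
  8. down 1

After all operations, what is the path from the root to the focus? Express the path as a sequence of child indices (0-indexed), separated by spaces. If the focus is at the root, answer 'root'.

Step 1 (down 0): focus=S path=0 depth=1 children=['C'] left=[] right=['E'] parent=W
Step 2 (up): focus=W path=root depth=0 children=['S', 'E'] (at root)
Step 3 (down 1): focus=E path=1 depth=1 children=[] left=['S'] right=[] parent=W
Step 4 (up): focus=W path=root depth=0 children=['S', 'E'] (at root)
Step 5 (down 0): focus=S path=0 depth=1 children=['C'] left=[] right=['E'] parent=W
Step 6 (right): focus=E path=1 depth=1 children=[] left=['S'] right=[] parent=W
Step 7 (up): focus=W path=root depth=0 children=['S', 'E'] (at root)
Step 8 (down 1): focus=E path=1 depth=1 children=[] left=['S'] right=[] parent=W

Answer: 1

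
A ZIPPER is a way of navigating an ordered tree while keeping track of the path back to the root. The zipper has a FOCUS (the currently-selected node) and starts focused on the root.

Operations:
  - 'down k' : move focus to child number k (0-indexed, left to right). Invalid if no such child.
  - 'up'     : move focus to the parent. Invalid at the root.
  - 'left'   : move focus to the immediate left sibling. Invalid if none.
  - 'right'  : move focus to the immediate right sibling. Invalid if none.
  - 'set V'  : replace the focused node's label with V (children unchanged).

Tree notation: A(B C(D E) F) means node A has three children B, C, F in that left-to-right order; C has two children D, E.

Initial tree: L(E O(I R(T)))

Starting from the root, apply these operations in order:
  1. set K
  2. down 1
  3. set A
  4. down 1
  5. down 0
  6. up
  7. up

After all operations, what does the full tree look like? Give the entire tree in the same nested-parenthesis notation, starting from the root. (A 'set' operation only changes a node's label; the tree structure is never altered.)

Step 1 (set K): focus=K path=root depth=0 children=['E', 'O'] (at root)
Step 2 (down 1): focus=O path=1 depth=1 children=['I', 'R'] left=['E'] right=[] parent=K
Step 3 (set A): focus=A path=1 depth=1 children=['I', 'R'] left=['E'] right=[] parent=K
Step 4 (down 1): focus=R path=1/1 depth=2 children=['T'] left=['I'] right=[] parent=A
Step 5 (down 0): focus=T path=1/1/0 depth=3 children=[] left=[] right=[] parent=R
Step 6 (up): focus=R path=1/1 depth=2 children=['T'] left=['I'] right=[] parent=A
Step 7 (up): focus=A path=1 depth=1 children=['I', 'R'] left=['E'] right=[] parent=K

Answer: K(E A(I R(T)))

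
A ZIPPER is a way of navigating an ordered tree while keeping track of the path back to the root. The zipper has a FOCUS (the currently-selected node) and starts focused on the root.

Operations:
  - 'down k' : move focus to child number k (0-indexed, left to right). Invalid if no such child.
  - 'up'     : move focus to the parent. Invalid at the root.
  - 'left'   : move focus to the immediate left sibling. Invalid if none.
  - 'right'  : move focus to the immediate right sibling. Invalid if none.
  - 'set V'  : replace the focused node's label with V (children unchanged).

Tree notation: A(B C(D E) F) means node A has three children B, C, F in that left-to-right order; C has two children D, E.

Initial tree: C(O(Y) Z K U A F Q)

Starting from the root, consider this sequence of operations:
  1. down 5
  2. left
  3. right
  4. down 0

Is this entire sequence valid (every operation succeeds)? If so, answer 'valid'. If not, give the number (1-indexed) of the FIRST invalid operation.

Answer: 4

Derivation:
Step 1 (down 5): focus=F path=5 depth=1 children=[] left=['O', 'Z', 'K', 'U', 'A'] right=['Q'] parent=C
Step 2 (left): focus=A path=4 depth=1 children=[] left=['O', 'Z', 'K', 'U'] right=['F', 'Q'] parent=C
Step 3 (right): focus=F path=5 depth=1 children=[] left=['O', 'Z', 'K', 'U', 'A'] right=['Q'] parent=C
Step 4 (down 0): INVALID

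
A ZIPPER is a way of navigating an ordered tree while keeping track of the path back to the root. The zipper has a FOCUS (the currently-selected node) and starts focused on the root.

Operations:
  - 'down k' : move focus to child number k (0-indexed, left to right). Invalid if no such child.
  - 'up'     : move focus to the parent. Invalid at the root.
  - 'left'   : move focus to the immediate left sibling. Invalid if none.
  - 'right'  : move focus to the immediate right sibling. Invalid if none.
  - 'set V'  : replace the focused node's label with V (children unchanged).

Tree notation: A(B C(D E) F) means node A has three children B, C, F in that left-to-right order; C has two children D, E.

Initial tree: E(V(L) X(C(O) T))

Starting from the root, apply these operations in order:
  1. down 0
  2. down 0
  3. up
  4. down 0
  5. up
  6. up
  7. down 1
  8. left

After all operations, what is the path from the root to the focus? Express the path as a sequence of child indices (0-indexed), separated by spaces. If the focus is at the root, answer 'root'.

Step 1 (down 0): focus=V path=0 depth=1 children=['L'] left=[] right=['X'] parent=E
Step 2 (down 0): focus=L path=0/0 depth=2 children=[] left=[] right=[] parent=V
Step 3 (up): focus=V path=0 depth=1 children=['L'] left=[] right=['X'] parent=E
Step 4 (down 0): focus=L path=0/0 depth=2 children=[] left=[] right=[] parent=V
Step 5 (up): focus=V path=0 depth=1 children=['L'] left=[] right=['X'] parent=E
Step 6 (up): focus=E path=root depth=0 children=['V', 'X'] (at root)
Step 7 (down 1): focus=X path=1 depth=1 children=['C', 'T'] left=['V'] right=[] parent=E
Step 8 (left): focus=V path=0 depth=1 children=['L'] left=[] right=['X'] parent=E

Answer: 0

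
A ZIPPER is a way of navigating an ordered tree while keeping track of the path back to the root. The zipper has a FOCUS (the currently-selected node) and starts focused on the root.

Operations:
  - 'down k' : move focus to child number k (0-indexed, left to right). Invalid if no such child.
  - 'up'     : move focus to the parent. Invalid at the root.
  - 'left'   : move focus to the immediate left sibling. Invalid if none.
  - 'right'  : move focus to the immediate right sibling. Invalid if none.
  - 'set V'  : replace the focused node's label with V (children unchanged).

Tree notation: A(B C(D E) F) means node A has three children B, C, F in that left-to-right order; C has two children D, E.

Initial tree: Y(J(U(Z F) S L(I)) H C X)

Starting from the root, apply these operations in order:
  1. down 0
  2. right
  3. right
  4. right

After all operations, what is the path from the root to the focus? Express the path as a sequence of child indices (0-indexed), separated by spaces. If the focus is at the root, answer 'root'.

Step 1 (down 0): focus=J path=0 depth=1 children=['U', 'S', 'L'] left=[] right=['H', 'C', 'X'] parent=Y
Step 2 (right): focus=H path=1 depth=1 children=[] left=['J'] right=['C', 'X'] parent=Y
Step 3 (right): focus=C path=2 depth=1 children=[] left=['J', 'H'] right=['X'] parent=Y
Step 4 (right): focus=X path=3 depth=1 children=[] left=['J', 'H', 'C'] right=[] parent=Y

Answer: 3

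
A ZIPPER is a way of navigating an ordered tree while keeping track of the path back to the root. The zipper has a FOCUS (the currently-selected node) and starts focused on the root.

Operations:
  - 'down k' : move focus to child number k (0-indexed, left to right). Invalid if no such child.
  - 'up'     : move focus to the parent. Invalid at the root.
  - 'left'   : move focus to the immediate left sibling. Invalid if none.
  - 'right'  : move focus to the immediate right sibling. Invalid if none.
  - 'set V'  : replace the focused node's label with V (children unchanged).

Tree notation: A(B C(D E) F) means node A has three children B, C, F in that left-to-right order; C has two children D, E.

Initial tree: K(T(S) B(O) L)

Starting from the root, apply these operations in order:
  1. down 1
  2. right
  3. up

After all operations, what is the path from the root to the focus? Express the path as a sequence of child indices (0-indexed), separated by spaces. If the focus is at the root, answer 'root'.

Answer: root

Derivation:
Step 1 (down 1): focus=B path=1 depth=1 children=['O'] left=['T'] right=['L'] parent=K
Step 2 (right): focus=L path=2 depth=1 children=[] left=['T', 'B'] right=[] parent=K
Step 3 (up): focus=K path=root depth=0 children=['T', 'B', 'L'] (at root)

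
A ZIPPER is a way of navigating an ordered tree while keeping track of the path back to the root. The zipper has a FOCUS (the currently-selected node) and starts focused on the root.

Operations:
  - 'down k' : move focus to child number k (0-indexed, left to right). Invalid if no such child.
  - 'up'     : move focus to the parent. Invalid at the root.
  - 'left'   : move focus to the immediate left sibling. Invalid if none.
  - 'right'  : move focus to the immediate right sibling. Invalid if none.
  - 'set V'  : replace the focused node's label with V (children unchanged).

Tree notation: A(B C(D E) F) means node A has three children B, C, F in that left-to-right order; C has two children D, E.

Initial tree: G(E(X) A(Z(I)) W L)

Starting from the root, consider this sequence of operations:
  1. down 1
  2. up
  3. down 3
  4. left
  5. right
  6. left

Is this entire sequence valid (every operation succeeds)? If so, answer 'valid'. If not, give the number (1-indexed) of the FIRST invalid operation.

Answer: valid

Derivation:
Step 1 (down 1): focus=A path=1 depth=1 children=['Z'] left=['E'] right=['W', 'L'] parent=G
Step 2 (up): focus=G path=root depth=0 children=['E', 'A', 'W', 'L'] (at root)
Step 3 (down 3): focus=L path=3 depth=1 children=[] left=['E', 'A', 'W'] right=[] parent=G
Step 4 (left): focus=W path=2 depth=1 children=[] left=['E', 'A'] right=['L'] parent=G
Step 5 (right): focus=L path=3 depth=1 children=[] left=['E', 'A', 'W'] right=[] parent=G
Step 6 (left): focus=W path=2 depth=1 children=[] left=['E', 'A'] right=['L'] parent=G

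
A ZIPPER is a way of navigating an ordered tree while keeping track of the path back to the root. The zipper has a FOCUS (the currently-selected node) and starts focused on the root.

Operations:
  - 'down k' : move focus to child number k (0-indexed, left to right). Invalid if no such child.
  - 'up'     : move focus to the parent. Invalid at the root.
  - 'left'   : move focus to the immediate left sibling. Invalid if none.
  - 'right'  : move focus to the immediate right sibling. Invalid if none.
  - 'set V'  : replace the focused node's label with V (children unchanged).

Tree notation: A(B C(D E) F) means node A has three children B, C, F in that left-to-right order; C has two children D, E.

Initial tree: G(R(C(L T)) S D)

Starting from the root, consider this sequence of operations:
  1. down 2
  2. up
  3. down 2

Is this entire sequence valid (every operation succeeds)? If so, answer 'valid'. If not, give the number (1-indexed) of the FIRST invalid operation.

Answer: valid

Derivation:
Step 1 (down 2): focus=D path=2 depth=1 children=[] left=['R', 'S'] right=[] parent=G
Step 2 (up): focus=G path=root depth=0 children=['R', 'S', 'D'] (at root)
Step 3 (down 2): focus=D path=2 depth=1 children=[] left=['R', 'S'] right=[] parent=G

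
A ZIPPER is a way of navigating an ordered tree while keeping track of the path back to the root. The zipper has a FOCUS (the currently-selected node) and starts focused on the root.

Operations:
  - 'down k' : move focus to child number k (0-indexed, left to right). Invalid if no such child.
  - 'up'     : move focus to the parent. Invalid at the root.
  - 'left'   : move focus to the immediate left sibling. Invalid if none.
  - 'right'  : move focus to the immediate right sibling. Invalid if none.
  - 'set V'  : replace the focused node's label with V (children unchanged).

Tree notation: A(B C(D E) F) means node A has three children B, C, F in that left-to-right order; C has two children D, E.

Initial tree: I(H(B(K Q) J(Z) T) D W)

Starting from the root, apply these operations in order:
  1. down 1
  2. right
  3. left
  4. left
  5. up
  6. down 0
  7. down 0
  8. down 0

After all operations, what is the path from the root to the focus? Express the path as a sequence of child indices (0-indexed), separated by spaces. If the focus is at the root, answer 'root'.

Step 1 (down 1): focus=D path=1 depth=1 children=[] left=['H'] right=['W'] parent=I
Step 2 (right): focus=W path=2 depth=1 children=[] left=['H', 'D'] right=[] parent=I
Step 3 (left): focus=D path=1 depth=1 children=[] left=['H'] right=['W'] parent=I
Step 4 (left): focus=H path=0 depth=1 children=['B', 'J', 'T'] left=[] right=['D', 'W'] parent=I
Step 5 (up): focus=I path=root depth=0 children=['H', 'D', 'W'] (at root)
Step 6 (down 0): focus=H path=0 depth=1 children=['B', 'J', 'T'] left=[] right=['D', 'W'] parent=I
Step 7 (down 0): focus=B path=0/0 depth=2 children=['K', 'Q'] left=[] right=['J', 'T'] parent=H
Step 8 (down 0): focus=K path=0/0/0 depth=3 children=[] left=[] right=['Q'] parent=B

Answer: 0 0 0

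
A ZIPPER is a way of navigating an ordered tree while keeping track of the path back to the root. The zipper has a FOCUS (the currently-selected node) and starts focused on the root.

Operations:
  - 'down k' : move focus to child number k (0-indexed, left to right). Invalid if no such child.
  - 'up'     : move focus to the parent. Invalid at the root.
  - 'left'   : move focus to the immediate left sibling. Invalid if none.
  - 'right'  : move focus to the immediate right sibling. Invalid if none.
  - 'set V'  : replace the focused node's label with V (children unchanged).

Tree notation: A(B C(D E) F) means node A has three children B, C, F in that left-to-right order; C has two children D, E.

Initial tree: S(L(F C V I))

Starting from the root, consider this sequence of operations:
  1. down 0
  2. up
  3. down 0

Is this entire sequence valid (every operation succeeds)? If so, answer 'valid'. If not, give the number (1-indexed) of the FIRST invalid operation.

Answer: valid

Derivation:
Step 1 (down 0): focus=L path=0 depth=1 children=['F', 'C', 'V', 'I'] left=[] right=[] parent=S
Step 2 (up): focus=S path=root depth=0 children=['L'] (at root)
Step 3 (down 0): focus=L path=0 depth=1 children=['F', 'C', 'V', 'I'] left=[] right=[] parent=S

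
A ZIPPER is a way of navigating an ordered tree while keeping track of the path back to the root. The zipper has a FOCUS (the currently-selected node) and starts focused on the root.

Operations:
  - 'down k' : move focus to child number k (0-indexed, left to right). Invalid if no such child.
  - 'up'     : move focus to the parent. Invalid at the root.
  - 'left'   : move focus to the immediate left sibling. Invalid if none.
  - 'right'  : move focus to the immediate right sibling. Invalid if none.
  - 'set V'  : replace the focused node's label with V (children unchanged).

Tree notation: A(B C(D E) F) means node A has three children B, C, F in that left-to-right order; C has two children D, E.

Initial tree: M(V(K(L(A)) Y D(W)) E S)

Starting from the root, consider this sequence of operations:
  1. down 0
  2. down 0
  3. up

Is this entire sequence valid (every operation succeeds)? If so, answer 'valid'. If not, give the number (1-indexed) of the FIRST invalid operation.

Answer: valid

Derivation:
Step 1 (down 0): focus=V path=0 depth=1 children=['K', 'Y', 'D'] left=[] right=['E', 'S'] parent=M
Step 2 (down 0): focus=K path=0/0 depth=2 children=['L'] left=[] right=['Y', 'D'] parent=V
Step 3 (up): focus=V path=0 depth=1 children=['K', 'Y', 'D'] left=[] right=['E', 'S'] parent=M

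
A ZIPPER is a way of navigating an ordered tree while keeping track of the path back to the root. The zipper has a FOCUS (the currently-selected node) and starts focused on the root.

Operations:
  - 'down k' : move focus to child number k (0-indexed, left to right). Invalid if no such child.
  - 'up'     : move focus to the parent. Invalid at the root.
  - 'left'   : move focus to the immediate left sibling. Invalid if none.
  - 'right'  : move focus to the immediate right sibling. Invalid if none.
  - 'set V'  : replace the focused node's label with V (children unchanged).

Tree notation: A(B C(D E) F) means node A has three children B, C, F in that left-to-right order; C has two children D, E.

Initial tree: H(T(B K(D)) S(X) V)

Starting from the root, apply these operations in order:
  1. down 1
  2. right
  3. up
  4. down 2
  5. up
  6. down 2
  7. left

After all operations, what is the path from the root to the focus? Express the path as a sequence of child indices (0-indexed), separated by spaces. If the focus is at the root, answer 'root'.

Answer: 1

Derivation:
Step 1 (down 1): focus=S path=1 depth=1 children=['X'] left=['T'] right=['V'] parent=H
Step 2 (right): focus=V path=2 depth=1 children=[] left=['T', 'S'] right=[] parent=H
Step 3 (up): focus=H path=root depth=0 children=['T', 'S', 'V'] (at root)
Step 4 (down 2): focus=V path=2 depth=1 children=[] left=['T', 'S'] right=[] parent=H
Step 5 (up): focus=H path=root depth=0 children=['T', 'S', 'V'] (at root)
Step 6 (down 2): focus=V path=2 depth=1 children=[] left=['T', 'S'] right=[] parent=H
Step 7 (left): focus=S path=1 depth=1 children=['X'] left=['T'] right=['V'] parent=H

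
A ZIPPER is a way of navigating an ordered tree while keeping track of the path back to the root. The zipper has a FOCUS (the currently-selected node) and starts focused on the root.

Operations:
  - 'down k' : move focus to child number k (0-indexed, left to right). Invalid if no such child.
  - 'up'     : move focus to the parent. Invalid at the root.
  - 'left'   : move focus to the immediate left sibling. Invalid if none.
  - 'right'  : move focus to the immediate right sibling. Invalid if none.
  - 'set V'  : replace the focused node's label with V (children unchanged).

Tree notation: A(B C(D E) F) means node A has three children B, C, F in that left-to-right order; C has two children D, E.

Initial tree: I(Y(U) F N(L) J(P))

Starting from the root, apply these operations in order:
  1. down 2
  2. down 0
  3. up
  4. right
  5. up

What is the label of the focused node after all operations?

Answer: I

Derivation:
Step 1 (down 2): focus=N path=2 depth=1 children=['L'] left=['Y', 'F'] right=['J'] parent=I
Step 2 (down 0): focus=L path=2/0 depth=2 children=[] left=[] right=[] parent=N
Step 3 (up): focus=N path=2 depth=1 children=['L'] left=['Y', 'F'] right=['J'] parent=I
Step 4 (right): focus=J path=3 depth=1 children=['P'] left=['Y', 'F', 'N'] right=[] parent=I
Step 5 (up): focus=I path=root depth=0 children=['Y', 'F', 'N', 'J'] (at root)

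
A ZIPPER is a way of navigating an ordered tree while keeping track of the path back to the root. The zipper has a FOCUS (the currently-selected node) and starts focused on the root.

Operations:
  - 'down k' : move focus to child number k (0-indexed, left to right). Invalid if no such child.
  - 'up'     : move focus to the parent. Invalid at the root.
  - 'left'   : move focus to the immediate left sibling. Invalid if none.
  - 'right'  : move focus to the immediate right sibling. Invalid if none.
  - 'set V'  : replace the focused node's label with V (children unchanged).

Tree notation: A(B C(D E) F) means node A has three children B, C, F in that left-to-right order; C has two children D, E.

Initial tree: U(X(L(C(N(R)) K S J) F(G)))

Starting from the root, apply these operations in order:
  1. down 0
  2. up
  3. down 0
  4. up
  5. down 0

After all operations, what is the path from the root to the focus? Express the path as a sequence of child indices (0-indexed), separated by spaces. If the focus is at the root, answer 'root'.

Answer: 0

Derivation:
Step 1 (down 0): focus=X path=0 depth=1 children=['L', 'F'] left=[] right=[] parent=U
Step 2 (up): focus=U path=root depth=0 children=['X'] (at root)
Step 3 (down 0): focus=X path=0 depth=1 children=['L', 'F'] left=[] right=[] parent=U
Step 4 (up): focus=U path=root depth=0 children=['X'] (at root)
Step 5 (down 0): focus=X path=0 depth=1 children=['L', 'F'] left=[] right=[] parent=U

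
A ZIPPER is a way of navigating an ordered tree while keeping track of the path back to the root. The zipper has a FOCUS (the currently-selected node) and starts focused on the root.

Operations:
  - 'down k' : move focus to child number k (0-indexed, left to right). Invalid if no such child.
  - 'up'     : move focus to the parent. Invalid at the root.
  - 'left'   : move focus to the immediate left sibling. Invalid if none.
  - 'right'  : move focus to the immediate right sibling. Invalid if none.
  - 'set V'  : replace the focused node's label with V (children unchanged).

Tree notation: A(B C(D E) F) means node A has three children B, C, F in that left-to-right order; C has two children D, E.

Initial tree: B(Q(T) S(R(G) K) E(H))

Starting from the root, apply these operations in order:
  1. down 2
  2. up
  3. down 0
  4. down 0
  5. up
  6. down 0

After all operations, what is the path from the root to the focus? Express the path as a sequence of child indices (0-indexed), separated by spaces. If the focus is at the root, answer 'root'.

Step 1 (down 2): focus=E path=2 depth=1 children=['H'] left=['Q', 'S'] right=[] parent=B
Step 2 (up): focus=B path=root depth=0 children=['Q', 'S', 'E'] (at root)
Step 3 (down 0): focus=Q path=0 depth=1 children=['T'] left=[] right=['S', 'E'] parent=B
Step 4 (down 0): focus=T path=0/0 depth=2 children=[] left=[] right=[] parent=Q
Step 5 (up): focus=Q path=0 depth=1 children=['T'] left=[] right=['S', 'E'] parent=B
Step 6 (down 0): focus=T path=0/0 depth=2 children=[] left=[] right=[] parent=Q

Answer: 0 0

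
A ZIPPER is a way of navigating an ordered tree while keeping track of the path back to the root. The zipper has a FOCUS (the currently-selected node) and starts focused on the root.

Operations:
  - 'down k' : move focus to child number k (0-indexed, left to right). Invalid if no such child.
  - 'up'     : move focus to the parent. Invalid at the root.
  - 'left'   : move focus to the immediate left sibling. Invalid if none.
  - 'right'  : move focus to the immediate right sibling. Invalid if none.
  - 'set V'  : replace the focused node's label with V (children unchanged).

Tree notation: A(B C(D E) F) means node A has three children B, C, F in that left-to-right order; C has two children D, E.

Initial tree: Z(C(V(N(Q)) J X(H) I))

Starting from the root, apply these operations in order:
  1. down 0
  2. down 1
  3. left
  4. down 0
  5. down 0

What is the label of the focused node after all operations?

Step 1 (down 0): focus=C path=0 depth=1 children=['V', 'J', 'X', 'I'] left=[] right=[] parent=Z
Step 2 (down 1): focus=J path=0/1 depth=2 children=[] left=['V'] right=['X', 'I'] parent=C
Step 3 (left): focus=V path=0/0 depth=2 children=['N'] left=[] right=['J', 'X', 'I'] parent=C
Step 4 (down 0): focus=N path=0/0/0 depth=3 children=['Q'] left=[] right=[] parent=V
Step 5 (down 0): focus=Q path=0/0/0/0 depth=4 children=[] left=[] right=[] parent=N

Answer: Q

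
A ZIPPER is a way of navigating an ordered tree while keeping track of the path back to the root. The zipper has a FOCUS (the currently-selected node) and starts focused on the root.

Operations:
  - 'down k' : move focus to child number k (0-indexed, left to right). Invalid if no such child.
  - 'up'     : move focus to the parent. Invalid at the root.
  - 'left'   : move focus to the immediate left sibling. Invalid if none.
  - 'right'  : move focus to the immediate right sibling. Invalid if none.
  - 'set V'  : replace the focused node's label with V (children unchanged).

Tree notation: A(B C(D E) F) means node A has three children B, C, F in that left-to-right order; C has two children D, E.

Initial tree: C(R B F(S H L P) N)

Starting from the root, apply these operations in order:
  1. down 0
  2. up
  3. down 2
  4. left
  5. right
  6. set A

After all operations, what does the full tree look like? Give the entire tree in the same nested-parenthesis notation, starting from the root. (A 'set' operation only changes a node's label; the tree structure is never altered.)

Answer: C(R B A(S H L P) N)

Derivation:
Step 1 (down 0): focus=R path=0 depth=1 children=[] left=[] right=['B', 'F', 'N'] parent=C
Step 2 (up): focus=C path=root depth=0 children=['R', 'B', 'F', 'N'] (at root)
Step 3 (down 2): focus=F path=2 depth=1 children=['S', 'H', 'L', 'P'] left=['R', 'B'] right=['N'] parent=C
Step 4 (left): focus=B path=1 depth=1 children=[] left=['R'] right=['F', 'N'] parent=C
Step 5 (right): focus=F path=2 depth=1 children=['S', 'H', 'L', 'P'] left=['R', 'B'] right=['N'] parent=C
Step 6 (set A): focus=A path=2 depth=1 children=['S', 'H', 'L', 'P'] left=['R', 'B'] right=['N'] parent=C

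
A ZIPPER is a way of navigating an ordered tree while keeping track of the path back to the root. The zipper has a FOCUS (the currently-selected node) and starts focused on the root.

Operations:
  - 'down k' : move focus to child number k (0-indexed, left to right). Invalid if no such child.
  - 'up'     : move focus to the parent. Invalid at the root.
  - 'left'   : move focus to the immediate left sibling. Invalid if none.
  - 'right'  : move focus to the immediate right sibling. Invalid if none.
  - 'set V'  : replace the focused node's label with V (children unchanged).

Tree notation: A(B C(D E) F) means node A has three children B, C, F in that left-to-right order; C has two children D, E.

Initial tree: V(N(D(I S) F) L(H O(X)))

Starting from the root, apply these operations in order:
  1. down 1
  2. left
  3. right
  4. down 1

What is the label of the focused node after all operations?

Step 1 (down 1): focus=L path=1 depth=1 children=['H', 'O'] left=['N'] right=[] parent=V
Step 2 (left): focus=N path=0 depth=1 children=['D', 'F'] left=[] right=['L'] parent=V
Step 3 (right): focus=L path=1 depth=1 children=['H', 'O'] left=['N'] right=[] parent=V
Step 4 (down 1): focus=O path=1/1 depth=2 children=['X'] left=['H'] right=[] parent=L

Answer: O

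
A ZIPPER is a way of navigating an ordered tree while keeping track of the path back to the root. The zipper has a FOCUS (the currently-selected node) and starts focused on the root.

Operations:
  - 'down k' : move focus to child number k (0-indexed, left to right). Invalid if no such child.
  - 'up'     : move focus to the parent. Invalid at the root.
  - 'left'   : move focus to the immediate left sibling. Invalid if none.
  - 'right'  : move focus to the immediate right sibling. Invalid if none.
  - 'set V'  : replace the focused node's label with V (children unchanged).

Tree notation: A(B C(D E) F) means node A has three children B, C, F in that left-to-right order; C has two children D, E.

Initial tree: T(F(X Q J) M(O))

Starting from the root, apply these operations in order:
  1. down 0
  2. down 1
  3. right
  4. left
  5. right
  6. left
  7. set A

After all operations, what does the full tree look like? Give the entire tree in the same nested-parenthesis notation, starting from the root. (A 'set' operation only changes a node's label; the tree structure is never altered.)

Answer: T(F(X A J) M(O))

Derivation:
Step 1 (down 0): focus=F path=0 depth=1 children=['X', 'Q', 'J'] left=[] right=['M'] parent=T
Step 2 (down 1): focus=Q path=0/1 depth=2 children=[] left=['X'] right=['J'] parent=F
Step 3 (right): focus=J path=0/2 depth=2 children=[] left=['X', 'Q'] right=[] parent=F
Step 4 (left): focus=Q path=0/1 depth=2 children=[] left=['X'] right=['J'] parent=F
Step 5 (right): focus=J path=0/2 depth=2 children=[] left=['X', 'Q'] right=[] parent=F
Step 6 (left): focus=Q path=0/1 depth=2 children=[] left=['X'] right=['J'] parent=F
Step 7 (set A): focus=A path=0/1 depth=2 children=[] left=['X'] right=['J'] parent=F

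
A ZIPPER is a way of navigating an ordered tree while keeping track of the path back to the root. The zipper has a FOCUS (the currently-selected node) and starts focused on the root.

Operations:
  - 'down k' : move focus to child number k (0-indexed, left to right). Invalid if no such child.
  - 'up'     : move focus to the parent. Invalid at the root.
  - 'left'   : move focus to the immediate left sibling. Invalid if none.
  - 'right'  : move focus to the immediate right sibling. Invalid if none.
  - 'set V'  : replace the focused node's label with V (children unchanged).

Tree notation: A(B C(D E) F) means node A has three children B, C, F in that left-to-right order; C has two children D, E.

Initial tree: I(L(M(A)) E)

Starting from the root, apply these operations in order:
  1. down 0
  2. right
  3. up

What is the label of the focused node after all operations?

Answer: I

Derivation:
Step 1 (down 0): focus=L path=0 depth=1 children=['M'] left=[] right=['E'] parent=I
Step 2 (right): focus=E path=1 depth=1 children=[] left=['L'] right=[] parent=I
Step 3 (up): focus=I path=root depth=0 children=['L', 'E'] (at root)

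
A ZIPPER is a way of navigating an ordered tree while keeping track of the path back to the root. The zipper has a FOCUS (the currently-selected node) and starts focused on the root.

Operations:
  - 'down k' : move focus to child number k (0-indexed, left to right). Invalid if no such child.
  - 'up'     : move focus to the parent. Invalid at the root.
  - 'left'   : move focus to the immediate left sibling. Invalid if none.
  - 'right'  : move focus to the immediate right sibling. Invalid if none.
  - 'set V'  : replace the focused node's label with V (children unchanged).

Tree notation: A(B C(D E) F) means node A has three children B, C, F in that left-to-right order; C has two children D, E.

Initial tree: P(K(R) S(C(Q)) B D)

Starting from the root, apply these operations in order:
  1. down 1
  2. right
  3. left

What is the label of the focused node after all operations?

Answer: S

Derivation:
Step 1 (down 1): focus=S path=1 depth=1 children=['C'] left=['K'] right=['B', 'D'] parent=P
Step 2 (right): focus=B path=2 depth=1 children=[] left=['K', 'S'] right=['D'] parent=P
Step 3 (left): focus=S path=1 depth=1 children=['C'] left=['K'] right=['B', 'D'] parent=P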